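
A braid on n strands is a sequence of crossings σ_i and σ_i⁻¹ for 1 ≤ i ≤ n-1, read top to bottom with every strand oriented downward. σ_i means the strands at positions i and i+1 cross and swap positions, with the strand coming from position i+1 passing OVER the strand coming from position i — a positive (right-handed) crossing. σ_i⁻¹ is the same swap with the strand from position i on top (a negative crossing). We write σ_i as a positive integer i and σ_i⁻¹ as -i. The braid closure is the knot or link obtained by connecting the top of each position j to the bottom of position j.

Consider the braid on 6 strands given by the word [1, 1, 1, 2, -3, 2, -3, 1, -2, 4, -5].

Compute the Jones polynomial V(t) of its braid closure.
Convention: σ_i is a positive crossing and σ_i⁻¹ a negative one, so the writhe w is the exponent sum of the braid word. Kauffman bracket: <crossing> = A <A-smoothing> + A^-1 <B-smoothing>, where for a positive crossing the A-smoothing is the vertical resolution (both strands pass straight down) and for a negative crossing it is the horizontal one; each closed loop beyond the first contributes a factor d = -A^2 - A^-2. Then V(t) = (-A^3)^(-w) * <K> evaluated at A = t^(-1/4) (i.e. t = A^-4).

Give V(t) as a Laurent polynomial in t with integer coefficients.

The presented braid s1 s1 s1 s2 s3^-1 s2 s3^-1 s1 s2^-1 s4 s5^-1 on 6 strands reduces by inverse Markov moves (closure unchanged at each step):
  Destabilize: the word has the form β·s5^-1 where s5^-1 occurs only as the final letter (β ∈ B_5); drop it and the last strand → 5 strands.
  Destabilize: the word has the form β·s4 where s4 occurs only as the final letter (β ∈ B_4); drop it and the last strand → 4 strands.
Reduced to β = s1 s1 s1 s2 s3^-1 s2 s3^-1 s1 s2^-1 on 4 strands, 9 crossings.
Compute on β:
Braid: s1 s1 s1 s2 s3^-1 s2 s3^-1 s1 s2^-1 on 4 strands, 9 crossings.
Writhe w = (#positive) - (#negative) = 6 - 3 = 3.
Computing the Kauffman bracket via state sum. There are 2^9 = 512 states.
Smooth each crossing (0=||, 1=⌣⌢); contribution A^(Σ sign_k(1-2s_k)) * d^(L-1).
Tabulate the states by total A-exponent and number of loops L (A-exp: L × count):
  A^9: L=3 ×1
  A^7: L=2 ×7, L=4 ×2
  A^5: L=1 ×12, L=3 ×24
  A^3: L=2 ×66, L=4 ×18
  A^1: L=1 ×35, L=3 ×84, L=5 ×7
  A^-1: L=2 ×73, L=4 ×52, L=6 ×1
  A^-3: L=3 ×68, L=5 ×16
  A^-5: L=4 ×34, L=6 ×2
  A^-7: L=5 ×9
  A^-9: L=6 ×1
Each group contributes A^e * Σ count * d^(L-1):
Powers of d = -A^2 - A^-2: d^2 = A^4 + 2 + A^-4; d^3 = -A^6 - 3*A^2 - 3*A^-2 - A^-6; d^4 = A^8 + 4*A^4 + 6 + 4*A^-4 + A^-8; d^5 = -A^10 - 5*A^6 - 10*A^2 - 10*A^-2 - 5*A^-6 - A^-10.
  A^9 * (d^2) = A^13 + 2*A^9 + A^5
  A^7 * (7*d + 2*d^3) = -2*A^13 - 13*A^9 - 13*A^5 - 2*A
  A^5 * (12 + 24*d^2) = 24*A^9 + 60*A^5 + 24*A
  A^3 * (66*d + 18*d^3) = -18*A^9 - 120*A^5 - 120*A - 18*A^-3
  A^1 * (35 + 84*d^2 + 7*d^4) = 7*A^9 + 112*A^5 + 245*A + 112*A^-3 + 7*A^-7
  A^-1 * (73*d + 52*d^3 + d^5) = -A^9 - 57*A^5 - 239*A - 239*A^-3 - 57*A^-7 - A^-11
  A^-3 * (68*d^2 + 16*d^4) = 16*A^5 + 132*A + 232*A^-3 + 132*A^-7 + 16*A^-11
  A^-5 * (34*d^3 + 2*d^5) = -2*A^5 - 44*A - 122*A^-3 - 122*A^-7 - 44*A^-11 - 2*A^-15
  A^-7 * (9*d^4) = 9*A + 36*A^-3 + 54*A^-7 + 36*A^-11 + 9*A^-15
  A^-9 * (d^5) = -A - 5*A^-3 - 10*A^-7 - 10*A^-11 - 5*A^-15 - A^-19
Summing the groups: <K> = -A^13 + A^9 - 3*A^5 + 4*A - 4*A^-3 + 4*A^-7 - 3*A^-11 + 2*A^-15 - A^-19
Normalise by the writhe: (-A^3)^(-w) = (-A^3)^(-3) = -A^-9, so f(A) = -A^-9 * <K> = A^4 - 1 + 3*A^-4 - 4*A^-8 + 4*A^-12 - 4*A^-16 + 3*A^-20 - 2*A^-24 + A^-28.
Substitute A = t^(-1/4), i.e. A^e → t^(-e/4): V(t) = t^7 - 2*t^6 + 3*t^5 - 4*t^4 + 4*t^3 - 4*t^2 + 3*t - 1 + t^-1

Answer: t^7 - 2*t^6 + 3*t^5 - 4*t^4 + 4*t^3 - 4*t^2 + 3*t - 1 + t^-1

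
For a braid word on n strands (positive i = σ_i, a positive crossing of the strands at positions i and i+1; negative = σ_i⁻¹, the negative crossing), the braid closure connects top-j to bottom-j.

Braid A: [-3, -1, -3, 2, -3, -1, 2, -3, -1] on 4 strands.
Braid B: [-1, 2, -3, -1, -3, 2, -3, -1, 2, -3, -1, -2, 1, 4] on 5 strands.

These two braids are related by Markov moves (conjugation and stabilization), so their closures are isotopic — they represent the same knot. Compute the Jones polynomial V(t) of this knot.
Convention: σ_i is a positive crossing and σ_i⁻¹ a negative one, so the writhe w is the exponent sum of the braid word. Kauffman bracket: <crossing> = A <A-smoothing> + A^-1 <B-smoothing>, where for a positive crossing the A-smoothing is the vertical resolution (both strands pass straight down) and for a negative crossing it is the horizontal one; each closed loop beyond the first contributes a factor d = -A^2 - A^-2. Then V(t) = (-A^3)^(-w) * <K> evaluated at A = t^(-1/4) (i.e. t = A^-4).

1 - 2*t^-1 + 4*t^-2 - 5*t^-3 + 7*t^-4 - 7*t^-5 + 6*t^-6 - 5*t^-7 + 3*t^-8 - t^-9

Derivation:
Markov-equivalent braids have isotopic closures, hence identical knot invariants. Strip the Markov moves from each word to reach a common short braid β, then compute V(t) once on β.
Braid A: s3^-1 s1^-1 s3^-1 s2 s3^-1 s1^-1 s2 s3^-1 s1^-1 on 4 strands has no conjugating prefix/suffix or stabilization to strip; take β = s3^-1 s1^-1 s3^-1 s2 s3^-1 s1^-1 s2 s3^-1 s1^-1.
Braid B: s1^-1 s2 s3^-1 s1^-1 s3^-1 s2 s3^-1 s1^-1 s2 s3^-1 s1^-1 s2^-1 s1 s4 on 5 strands reduces by inverse Markov moves (closure unchanged at each step):
  Destabilize: the word has the form β·s4 where s4 occurs only as the final letter (β ∈ B_4); drop it and the last strand → 4 strands.
  Deconjugate: the word is γ·β·γ⁻¹ with γ = s1^-1 s2 (prefix) and γ⁻¹ = s2^-1 s1 (suffix); strip both.
Reduced to β = s3^-1 s1^-1 s3^-1 s2 s3^-1 s1^-1 s2 s3^-1 s1^-1 on 4 strands, 9 crossings.
Both give the same β = s3^-1 s1^-1 s3^-1 s2 s3^-1 s1^-1 s2 s3^-1 s1^-1 on 4 strands, so one state sum suffices:
Braid: s3^-1 s1^-1 s3^-1 s2 s3^-1 s1^-1 s2 s3^-1 s1^-1 on 4 strands, 9 crossings.
Writhe w = (#positive) - (#negative) = 2 - 7 = -5.
Enumerate smoothing states for the bracket polynomial. There are 2^9 = 512 states.
For each crossing: s=0 is the vertical smoothing, s=1 horizontal. Crossing k contributes A^(sign_k * (1 - 2*s_k)); loop factor d = -A^2 - A^-2.
Tabulate the states by total A-exponent and number of loops L (A-exp: L × count):
  A^9: L=7 ×1
  A^7: L=6 ×9
  A^5: L=5 ×36
  A^3: L=4 ×83, L=6 ×1
  A^1: L=3 ×118, L=5 ×8
  A^-1: L=2 ×100, L=4 ×26
  A^-3: L=1 ×41, L=3 ×42, L=5 ×1
  A^-5: L=2 ×31, L=4 ×5
  A^-7: L=3 ×9
  A^-9: L=4 ×1
Each group contributes A^e * Σ count * d^(L-1):
Powers of d = -A^2 - A^-2: d^2 = A^4 + 2 + A^-4; d^3 = -A^6 - 3*A^2 - 3*A^-2 - A^-6; d^4 = A^8 + 4*A^4 + 6 + 4*A^-4 + A^-8; d^5 = -A^10 - 5*A^6 - 10*A^2 - 10*A^-2 - 5*A^-6 - A^-10; d^6 = A^12 + 6*A^8 + 15*A^4 + 20 + 15*A^-4 + 6*A^-8 + A^-12.
  A^9 * (d^6) = A^21 + 6*A^17 + 15*A^13 + 20*A^9 + 15*A^5 + 6*A + A^-3
  A^7 * (9*d^5) = -9*A^17 - 45*A^13 - 90*A^9 - 90*A^5 - 45*A - 9*A^-3
  A^5 * (36*d^4) = 36*A^13 + 144*A^9 + 216*A^5 + 144*A + 36*A^-3
  A^3 * (83*d^3 + d^5) = -A^13 - 88*A^9 - 259*A^5 - 259*A - 88*A^-3 - A^-7
  A^1 * (118*d^2 + 8*d^4) = 8*A^9 + 150*A^5 + 284*A + 150*A^-3 + 8*A^-7
  A^-1 * (100*d + 26*d^3) = -26*A^5 - 178*A - 178*A^-3 - 26*A^-7
  A^-3 * (41 + 42*d^2 + d^4) = A^5 + 46*A + 131*A^-3 + 46*A^-7 + A^-11
  A^-5 * (31*d + 5*d^3) = -5*A - 46*A^-3 - 46*A^-7 - 5*A^-11
  A^-7 * (9*d^2) = 9*A^-3 + 18*A^-7 + 9*A^-11
  A^-9 * (d^3) = -A^-3 - 3*A^-7 - 3*A^-11 - A^-15
Summing the groups: <K> = A^21 - 3*A^17 + 5*A^13 - 6*A^9 + 7*A^5 - 7*A + 5*A^-3 - 4*A^-7 + 2*A^-11 - A^-15
Normalise by the writhe: (-A^3)^(-w) = (-A^3)^(5) = -A^15, so f(A) = -A^15 * <K> = -A^36 + 3*A^32 - 5*A^28 + 6*A^24 - 7*A^20 + 7*A^16 - 5*A^12 + 4*A^8 - 2*A^4 + 1.
Substitute A = t^(-1/4), i.e. A^e → t^(-e/4): V(t) = 1 - 2*t^-1 + 4*t^-2 - 5*t^-3 + 7*t^-4 - 7*t^-5 + 6*t^-6 - 5*t^-7 + 3*t^-8 - t^-9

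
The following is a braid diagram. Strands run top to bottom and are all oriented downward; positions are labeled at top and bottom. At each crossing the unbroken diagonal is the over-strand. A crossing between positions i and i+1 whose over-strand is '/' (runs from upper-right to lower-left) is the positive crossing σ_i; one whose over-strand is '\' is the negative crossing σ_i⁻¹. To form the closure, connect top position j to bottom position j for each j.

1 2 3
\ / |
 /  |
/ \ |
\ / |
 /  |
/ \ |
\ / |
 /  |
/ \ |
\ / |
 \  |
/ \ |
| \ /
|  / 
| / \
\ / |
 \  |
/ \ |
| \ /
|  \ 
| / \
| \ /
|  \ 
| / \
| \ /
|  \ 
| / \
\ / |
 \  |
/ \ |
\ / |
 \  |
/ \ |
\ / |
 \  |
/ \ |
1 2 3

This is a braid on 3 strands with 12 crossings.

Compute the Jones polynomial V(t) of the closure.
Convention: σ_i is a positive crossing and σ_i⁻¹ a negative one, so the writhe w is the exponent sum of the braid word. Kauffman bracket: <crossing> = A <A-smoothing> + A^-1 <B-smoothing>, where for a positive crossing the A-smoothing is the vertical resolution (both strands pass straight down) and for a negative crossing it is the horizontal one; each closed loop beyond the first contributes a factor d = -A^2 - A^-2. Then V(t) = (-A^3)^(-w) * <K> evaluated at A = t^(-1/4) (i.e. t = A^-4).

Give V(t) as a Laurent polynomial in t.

Reading the diagram top to bottom ('/'-over between positions i,i+1 = s_i, '\'-over = s_i^-1): braid word = s1 s1 s1 s1^-1 s2 s1^-1 s2^-1 s2^-1 s2^-1 s1^-1 s1^-1 s1^-1.
The presented braid s1 s1 s1 s1^-1 s2 s1^-1 s2^-1 s2^-1 s2^-1 s1^-1 s1^-1 s1^-1 on 3 strands reduces by inverse Markov moves (closure unchanged at each step):
  Deconjugate: the word is γ·β·γ⁻¹ with γ = s1 (prefix) and γ⁻¹ = s1^-1 (suffix); strip both.
  Deconjugate: the word is γ·β·γ⁻¹ with γ = s1 s1 (prefix) and γ⁻¹ = s1^-1 s1^-1 (suffix); strip both.
Reduced to β = s1^-1 s2 s1^-1 s2^-1 s2^-1 s2^-1 on 3 strands, 6 crossings.
Compute on β:
Braid: s1^-1 s2 s1^-1 s2^-1 s2^-1 s2^-1 on 3 strands, 6 crossings.
Writhe w = (#positive) - (#negative) = 1 - 5 = -4.
State-sum expansion of <K>. There are 2^6 = 64 states.
For each crossing: s=0 is the vertical smoothing, s=1 horizontal. Crossing k contributes A^(sign_k * (1 - 2*s_k)); loop factor d = -A^2 - A^-2.
Tabulate the states by total A-exponent and number of loops L (A-exp: L × count):
  A^6: L=4 ×1
  A^4: L=3 ×6
  A^2: L=2 ×12, L=4 ×3
  A^0: L=1 ×9, L=3 ×10, L=5 ×1
  A^-2: L=2 ×12, L=4 ×3
  A^-4: L=1 ×2, L=3 ×4
  A^-6: L=2 ×1
Each group contributes A^e * Σ count * d^(L-1):
Powers of d = -A^2 - A^-2: d^2 = A^4 + 2 + A^-4; d^3 = -A^6 - 3*A^2 - 3*A^-2 - A^-6; d^4 = A^8 + 4*A^4 + 6 + 4*A^-4 + A^-8.
  A^6 * (d^3) = -A^12 - 3*A^8 - 3*A^4 - 1
  A^4 * (6*d^2) = 6*A^8 + 12*A^4 + 6
  A^2 * (12*d + 3*d^3) = -3*A^8 - 21*A^4 - 21 - 3*A^-4
  A^0 * (9 + 10*d^2 + d^4) = A^8 + 14*A^4 + 35 + 14*A^-4 + A^-8
  A^-2 * (12*d + 3*d^3) = -3*A^4 - 21 - 21*A^-4 - 3*A^-8
  A^-4 * (2 + 4*d^2) = 4 + 10*A^-4 + 4*A^-8
  A^-6 * (d) = -A^-4 - A^-8
Summing the groups: <K> = -A^12 + A^8 - A^4 + 2 - A^-4 + A^-8
Normalise by the writhe: (-A^3)^(-w) = (-A^3)^(4) = A^12, so f(A) = A^12 * <K> = -A^24 + A^20 - A^16 + 2*A^12 - A^8 + A^4.
Substitute A = t^(-1/4), i.e. A^e → t^(-e/4): V(t) = t^-1 - t^-2 + 2*t^-3 - t^-4 + t^-5 - t^-6

Answer: t^-1 - t^-2 + 2*t^-3 - t^-4 + t^-5 - t^-6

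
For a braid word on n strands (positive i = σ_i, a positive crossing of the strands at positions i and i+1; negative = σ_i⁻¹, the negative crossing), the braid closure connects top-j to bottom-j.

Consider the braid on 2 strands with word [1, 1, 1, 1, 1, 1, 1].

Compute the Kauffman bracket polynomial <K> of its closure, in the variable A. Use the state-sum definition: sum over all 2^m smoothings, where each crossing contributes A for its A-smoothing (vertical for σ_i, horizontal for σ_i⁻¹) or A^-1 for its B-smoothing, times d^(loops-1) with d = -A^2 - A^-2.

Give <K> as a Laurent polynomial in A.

-A^9 - A + A^-3 - A^-7 + A^-11 - A^-15 + A^-19

Derivation:
Braid: s1 s1 s1 s1 s1 s1 s1 on 2 strands, 7 crossings.
Writhe w = (#positive) - (#negative) = 7 - 0 = 7.
Computing the Kauffman bracket via state sum. There are 2^7 = 128 states.
For each crossing: s=0 is the vertical smoothing, s=1 horizontal. Crossing k contributes A^(sign_k * (1 - 2*s_k)); loop factor d = -A^2 - A^-2.
Tabulate the states by total A-exponent and number of loops L (A-exp: L × count):
  A^7: L=2 ×1
  A^5: L=1 ×7
  A^3: L=2 ×21
  A^1: L=3 ×35
  A^-1: L=4 ×35
  A^-3: L=5 ×21
  A^-5: L=6 ×7
  A^-7: L=7 ×1
Each group contributes A^e * Σ count * d^(L-1):
Powers of d = -A^2 - A^-2: d^2 = A^4 + 2 + A^-4; d^3 = -A^6 - 3*A^2 - 3*A^-2 - A^-6; d^4 = A^8 + 4*A^4 + 6 + 4*A^-4 + A^-8; d^5 = -A^10 - 5*A^6 - 10*A^2 - 10*A^-2 - 5*A^-6 - A^-10; d^6 = A^12 + 6*A^8 + 15*A^4 + 20 + 15*A^-4 + 6*A^-8 + A^-12.
  A^7 * (d) = -A^9 - A^5
  A^5 * (7) = 7*A^5
  A^3 * (21*d) = -21*A^5 - 21*A
  A^1 * (35*d^2) = 35*A^5 + 70*A + 35*A^-3
  A^-1 * (35*d^3) = -35*A^5 - 105*A - 105*A^-3 - 35*A^-7
  A^-3 * (21*d^4) = 21*A^5 + 84*A + 126*A^-3 + 84*A^-7 + 21*A^-11
  A^-5 * (7*d^5) = -7*A^5 - 35*A - 70*A^-3 - 70*A^-7 - 35*A^-11 - 7*A^-15
  A^-7 * (d^6) = A^5 + 6*A + 15*A^-3 + 20*A^-7 + 15*A^-11 + 6*A^-15 + A^-19
Summing the groups: <K> = -A^9 - A + A^-3 - A^-7 + A^-11 - A^-15 + A^-19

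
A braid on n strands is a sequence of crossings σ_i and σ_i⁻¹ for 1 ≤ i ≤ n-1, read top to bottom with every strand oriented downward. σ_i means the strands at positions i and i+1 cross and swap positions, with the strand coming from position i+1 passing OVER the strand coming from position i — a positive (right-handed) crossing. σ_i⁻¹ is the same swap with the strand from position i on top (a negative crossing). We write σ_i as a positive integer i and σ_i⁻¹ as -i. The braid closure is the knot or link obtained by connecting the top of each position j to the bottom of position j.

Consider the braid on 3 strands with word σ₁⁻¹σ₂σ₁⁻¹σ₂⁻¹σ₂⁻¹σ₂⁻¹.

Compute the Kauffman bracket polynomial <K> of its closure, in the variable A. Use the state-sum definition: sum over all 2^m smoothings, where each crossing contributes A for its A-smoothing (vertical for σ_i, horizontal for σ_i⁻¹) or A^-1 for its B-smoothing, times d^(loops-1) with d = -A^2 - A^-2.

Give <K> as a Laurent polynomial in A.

Braid: s1^-1 s2 s1^-1 s2^-1 s2^-1 s2^-1 on 3 strands, 6 crossings.
Writhe w = (#positive) - (#negative) = 1 - 5 = -4.
State-sum expansion of <K>. There are 2^6 = 64 states.
Each crossing splits two ways (0=vertical, 1=horizontal). The state's weight is A^(#A-smoothings - #B-smoothings) * d^(loops - 1).
Tabulate the states by total A-exponent and number of loops L (A-exp: L × count):
  A^6: L=4 ×1
  A^4: L=3 ×6
  A^2: L=2 ×12, L=4 ×3
  A^0: L=1 ×9, L=3 ×10, L=5 ×1
  A^-2: L=2 ×12, L=4 ×3
  A^-4: L=1 ×2, L=3 ×4
  A^-6: L=2 ×1
Each group contributes A^e * Σ count * d^(L-1):
Powers of d = -A^2 - A^-2: d^2 = A^4 + 2 + A^-4; d^3 = -A^6 - 3*A^2 - 3*A^-2 - A^-6; d^4 = A^8 + 4*A^4 + 6 + 4*A^-4 + A^-8.
  A^6 * (d^3) = -A^12 - 3*A^8 - 3*A^4 - 1
  A^4 * (6*d^2) = 6*A^8 + 12*A^4 + 6
  A^2 * (12*d + 3*d^3) = -3*A^8 - 21*A^4 - 21 - 3*A^-4
  A^0 * (9 + 10*d^2 + d^4) = A^8 + 14*A^4 + 35 + 14*A^-4 + A^-8
  A^-2 * (12*d + 3*d^3) = -3*A^4 - 21 - 21*A^-4 - 3*A^-8
  A^-4 * (2 + 4*d^2) = 4 + 10*A^-4 + 4*A^-8
  A^-6 * (d) = -A^-4 - A^-8
Summing the groups: <K> = -A^12 + A^8 - A^4 + 2 - A^-4 + A^-8

Answer: -A^12 + A^8 - A^4 + 2 - A^-4 + A^-8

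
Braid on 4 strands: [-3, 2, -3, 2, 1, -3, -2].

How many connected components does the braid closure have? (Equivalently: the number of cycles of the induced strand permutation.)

3

Derivation:
Track the strand permutation on 4 strands, starting from identity.
  step 1: s3^-1 swaps positions 3,4 -> [1 2 4 3]
  step 2: s2 swaps positions 2,3 -> [1 4 2 3]
  step 3: s3^-1 swaps positions 3,4 -> [1 4 3 2]
  step 4: s2 swaps positions 2,3 -> [1 3 4 2]
  step 5: s1 swaps positions 1,2 -> [3 1 4 2]
  step 6: s3^-1 swaps positions 3,4 -> [3 1 2 4]
  step 7: s2^-1 swaps positions 2,3 -> [3 2 1 4]
Final permutation (position -> original strand): [3 2 1 4]
Closure components = cycle count of this permutation = 3.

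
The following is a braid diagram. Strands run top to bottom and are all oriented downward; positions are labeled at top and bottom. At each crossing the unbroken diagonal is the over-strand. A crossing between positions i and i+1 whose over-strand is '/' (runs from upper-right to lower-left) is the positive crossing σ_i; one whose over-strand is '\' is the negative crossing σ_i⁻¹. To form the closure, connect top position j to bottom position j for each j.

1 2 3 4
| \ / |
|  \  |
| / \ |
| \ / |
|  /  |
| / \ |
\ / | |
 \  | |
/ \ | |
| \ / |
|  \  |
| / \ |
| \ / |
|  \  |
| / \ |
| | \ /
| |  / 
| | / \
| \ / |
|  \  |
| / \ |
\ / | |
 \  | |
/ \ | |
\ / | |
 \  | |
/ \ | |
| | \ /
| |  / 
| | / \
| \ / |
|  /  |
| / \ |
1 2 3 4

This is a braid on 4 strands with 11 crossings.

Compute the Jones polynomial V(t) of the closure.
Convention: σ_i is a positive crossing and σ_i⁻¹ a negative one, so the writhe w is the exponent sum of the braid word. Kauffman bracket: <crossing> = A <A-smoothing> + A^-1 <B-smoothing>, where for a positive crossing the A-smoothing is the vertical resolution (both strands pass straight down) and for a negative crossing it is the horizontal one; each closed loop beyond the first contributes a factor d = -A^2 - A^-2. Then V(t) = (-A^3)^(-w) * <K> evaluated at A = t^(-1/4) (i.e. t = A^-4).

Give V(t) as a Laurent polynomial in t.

Reading the diagram top to bottom ('/'-over between positions i,i+1 = s_i, '\'-over = s_i^-1): braid word = s2^-1 s2 s1^-1 s2^-1 s2^-1 s3 s2^-1 s1^-1 s1^-1 s3 s2.
The presented braid s2^-1 s2 s1^-1 s2^-1 s2^-1 s3 s2^-1 s1^-1 s1^-1 s3 s2 on 4 strands reduces by inverse Markov moves (closure unchanged at each step):
  Deconjugate: the word is γ·β·γ⁻¹ with γ = s2^-1 (prefix) and γ⁻¹ = s2 (suffix); strip both.
Reduced to β = s2 s1^-1 s2^-1 s2^-1 s3 s2^-1 s1^-1 s1^-1 s3 on 4 strands, 9 crossings.
Compute on β:
Braid: s2 s1^-1 s2^-1 s2^-1 s3 s2^-1 s1^-1 s1^-1 s3 on 4 strands, 9 crossings.
Writhe w = (#positive) - (#negative) = 3 - 6 = -3.
Computing the Kauffman bracket via state sum. There are 2^9 = 512 states.
For each crossing: s=0 is the vertical smoothing, s=1 horizontal. Crossing k contributes A^(sign_k * (1 - 2*s_k)); loop factor d = -A^2 - A^-2.
Tabulate the states by total A-exponent and number of loops L (A-exp: L × count):
  A^9: L=6 ×1
  A^7: L=5 ×9
  A^5: L=4 ×35, L=6 ×1
  A^3: L=3 ×73, L=5 ×11
  A^1: L=2 ×82, L=4 ×43, L=6 ×1
  A^-1: L=1 ×40, L=3 ×79, L=5 ×7
  A^-3: L=2 ×63, L=4 ×21
  A^-5: L=1 ×9, L=3 ×26, L=5 ×1
  A^-7: L=2 ×6, L=4 ×3
  A^-9: L=3 ×1
Each group contributes A^e * Σ count * d^(L-1):
Powers of d = -A^2 - A^-2: d^2 = A^4 + 2 + A^-4; d^3 = -A^6 - 3*A^2 - 3*A^-2 - A^-6; d^4 = A^8 + 4*A^4 + 6 + 4*A^-4 + A^-8; d^5 = -A^10 - 5*A^6 - 10*A^2 - 10*A^-2 - 5*A^-6 - A^-10.
  A^9 * (d^5) = -A^19 - 5*A^15 - 10*A^11 - 10*A^7 - 5*A^3 - A^-1
  A^7 * (9*d^4) = 9*A^15 + 36*A^11 + 54*A^7 + 36*A^3 + 9*A^-1
  A^5 * (35*d^3 + d^5) = -A^15 - 40*A^11 - 115*A^7 - 115*A^3 - 40*A^-1 - A^-5
  A^3 * (73*d^2 + 11*d^4) = 11*A^11 + 117*A^7 + 212*A^3 + 117*A^-1 + 11*A^-5
  A^1 * (82*d + 43*d^3 + d^5) = -A^11 - 48*A^7 - 221*A^3 - 221*A^-1 - 48*A^-5 - A^-9
  A^-1 * (40 + 79*d^2 + 7*d^4) = 7*A^7 + 107*A^3 + 240*A^-1 + 107*A^-5 + 7*A^-9
  A^-3 * (63*d + 21*d^3) = -21*A^3 - 126*A^-1 - 126*A^-5 - 21*A^-9
  A^-5 * (9 + 26*d^2 + d^4) = A^3 + 30*A^-1 + 67*A^-5 + 30*A^-9 + A^-13
  A^-7 * (6*d + 3*d^3) = -3*A^-1 - 15*A^-5 - 15*A^-9 - 3*A^-13
  A^-9 * (d^2) = A^-5 + 2*A^-9 + A^-13
Summing the groups: <K> = -A^19 + 3*A^15 - 4*A^11 + 5*A^7 - 6*A^3 + 5*A^-1 - 4*A^-5 + 2*A^-9 - A^-13
Normalise by the writhe: (-A^3)^(-w) = (-A^3)^(3) = -A^9, so f(A) = -A^9 * <K> = A^28 - 3*A^24 + 4*A^20 - 5*A^16 + 6*A^12 - 5*A^8 + 4*A^4 - 2 + A^-4.
Substitute A = t^(-1/4), i.e. A^e → t^(-e/4): V(t) = t - 2 + 4*t^-1 - 5*t^-2 + 6*t^-3 - 5*t^-4 + 4*t^-5 - 3*t^-6 + t^-7

Answer: t - 2 + 4*t^-1 - 5*t^-2 + 6*t^-3 - 5*t^-4 + 4*t^-5 - 3*t^-6 + t^-7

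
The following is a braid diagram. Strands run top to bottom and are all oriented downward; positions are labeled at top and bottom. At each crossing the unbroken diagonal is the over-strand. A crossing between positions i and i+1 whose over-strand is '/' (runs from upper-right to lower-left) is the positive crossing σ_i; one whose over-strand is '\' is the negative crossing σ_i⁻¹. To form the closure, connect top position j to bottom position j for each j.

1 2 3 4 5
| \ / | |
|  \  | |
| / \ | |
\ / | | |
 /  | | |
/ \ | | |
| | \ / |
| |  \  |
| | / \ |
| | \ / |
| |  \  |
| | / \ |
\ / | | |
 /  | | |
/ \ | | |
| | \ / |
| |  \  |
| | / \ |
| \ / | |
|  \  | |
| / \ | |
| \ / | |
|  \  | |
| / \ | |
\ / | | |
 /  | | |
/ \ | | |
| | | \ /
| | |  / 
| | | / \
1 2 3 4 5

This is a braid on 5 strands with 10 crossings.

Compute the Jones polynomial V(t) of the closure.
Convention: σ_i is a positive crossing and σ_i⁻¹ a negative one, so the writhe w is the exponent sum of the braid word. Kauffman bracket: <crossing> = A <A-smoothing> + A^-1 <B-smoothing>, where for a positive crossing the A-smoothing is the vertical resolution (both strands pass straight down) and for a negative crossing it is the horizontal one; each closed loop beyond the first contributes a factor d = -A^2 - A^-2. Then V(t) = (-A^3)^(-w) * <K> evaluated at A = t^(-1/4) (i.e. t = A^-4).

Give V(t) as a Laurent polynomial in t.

Reading the diagram top to bottom ('/'-over between positions i,i+1 = s_i, '\'-over = s_i^-1): braid word = s2^-1 s1 s3^-1 s3^-1 s1 s3^-1 s2^-1 s2^-1 s1 s4.
The presented braid s2^-1 s1 s3^-1 s3^-1 s1 s3^-1 s2^-1 s2^-1 s1 s4 on 5 strands reduces by inverse Markov moves (closure unchanged at each step):
  Destabilize: the word has the form β·s4 where s4 occurs only as the final letter (β ∈ B_4); drop it and the last strand → 4 strands.
Reduced to β = s2^-1 s1 s3^-1 s3^-1 s1 s3^-1 s2^-1 s2^-1 s1 on 4 strands, 9 crossings.
Compute on β:
Braid: s2^-1 s1 s3^-1 s3^-1 s1 s3^-1 s2^-1 s2^-1 s1 on 4 strands, 9 crossings.
Writhe w = (#positive) - (#negative) = 3 - 6 = -3.
State-sum expansion of <K>. There are 2^9 = 512 states.
Smooth each crossing (0=||, 1=⌣⌢); contribution A^(Σ sign_k(1-2s_k)) * d^(L-1).
Tabulate the states by total A-exponent and number of loops L (A-exp: L × count):
  A^9: L=6 ×1
  A^7: L=5 ×9
  A^5: L=4 ×35, L=6 ×1
  A^3: L=3 ×73, L=5 ×11
  A^1: L=2 ×81, L=4 ×44, L=6 ×1
  A^-1: L=1 ×39, L=3 ×77, L=5 ×10
  A^-3: L=2 ×55, L=4 ×28, L=6 ×1
  A^-5: L=3 ×32, L=5 ×4
  A^-7: L=4 ×9
  A^-9: L=5 ×1
Each group contributes A^e * Σ count * d^(L-1):
Powers of d = -A^2 - A^-2: d^2 = A^4 + 2 + A^-4; d^3 = -A^6 - 3*A^2 - 3*A^-2 - A^-6; d^4 = A^8 + 4*A^4 + 6 + 4*A^-4 + A^-8; d^5 = -A^10 - 5*A^6 - 10*A^2 - 10*A^-2 - 5*A^-6 - A^-10.
  A^9 * (d^5) = -A^19 - 5*A^15 - 10*A^11 - 10*A^7 - 5*A^3 - A^-1
  A^7 * (9*d^4) = 9*A^15 + 36*A^11 + 54*A^7 + 36*A^3 + 9*A^-1
  A^5 * (35*d^3 + d^5) = -A^15 - 40*A^11 - 115*A^7 - 115*A^3 - 40*A^-1 - A^-5
  A^3 * (73*d^2 + 11*d^4) = 11*A^11 + 117*A^7 + 212*A^3 + 117*A^-1 + 11*A^-5
  A^1 * (81*d + 44*d^3 + d^5) = -A^11 - 49*A^7 - 223*A^3 - 223*A^-1 - 49*A^-5 - A^-9
  A^-1 * (39 + 77*d^2 + 10*d^4) = 10*A^7 + 117*A^3 + 253*A^-1 + 117*A^-5 + 10*A^-9
  A^-3 * (55*d + 28*d^3 + d^5) = -A^7 - 33*A^3 - 149*A^-1 - 149*A^-5 - 33*A^-9 - A^-13
  A^-5 * (32*d^2 + 4*d^4) = 4*A^3 + 48*A^-1 + 88*A^-5 + 48*A^-9 + 4*A^-13
  A^-7 * (9*d^3) = -9*A^-1 - 27*A^-5 - 27*A^-9 - 9*A^-13
  A^-9 * (d^4) = A^-1 + 4*A^-5 + 6*A^-9 + 4*A^-13 + A^-17
Summing the groups: <K> = -A^19 + 3*A^15 - 4*A^11 + 6*A^7 - 7*A^3 + 6*A^-1 - 6*A^-5 + 3*A^-9 - 2*A^-13 + A^-17
Normalise by the writhe: (-A^3)^(-w) = (-A^3)^(3) = -A^9, so f(A) = -A^9 * <K> = A^28 - 3*A^24 + 4*A^20 - 6*A^16 + 7*A^12 - 6*A^8 + 6*A^4 - 3 + 2*A^-4 - A^-8.
Substitute A = t^(-1/4), i.e. A^e → t^(-e/4): V(t) = -t^2 + 2*t - 3 + 6*t^-1 - 6*t^-2 + 7*t^-3 - 6*t^-4 + 4*t^-5 - 3*t^-6 + t^-7

Answer: -t^2 + 2*t - 3 + 6*t^-1 - 6*t^-2 + 7*t^-3 - 6*t^-4 + 4*t^-5 - 3*t^-6 + t^-7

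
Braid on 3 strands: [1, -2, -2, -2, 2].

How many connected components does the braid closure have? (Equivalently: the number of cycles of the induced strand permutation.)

Track the strand permutation on 3 strands, starting from identity.
  step 1: s1 swaps positions 1,2 -> [2 1 3]
  step 2: s2^-1 swaps positions 2,3 -> [2 3 1]
  step 3: s2^-1 swaps positions 2,3 -> [2 1 3]
  step 4: s2^-1 swaps positions 2,3 -> [2 3 1]
  step 5: s2 swaps positions 2,3 -> [2 1 3]
Final permutation (position -> original strand): [2 1 3]
Closure components = cycle count of this permutation = 2.

Answer: 2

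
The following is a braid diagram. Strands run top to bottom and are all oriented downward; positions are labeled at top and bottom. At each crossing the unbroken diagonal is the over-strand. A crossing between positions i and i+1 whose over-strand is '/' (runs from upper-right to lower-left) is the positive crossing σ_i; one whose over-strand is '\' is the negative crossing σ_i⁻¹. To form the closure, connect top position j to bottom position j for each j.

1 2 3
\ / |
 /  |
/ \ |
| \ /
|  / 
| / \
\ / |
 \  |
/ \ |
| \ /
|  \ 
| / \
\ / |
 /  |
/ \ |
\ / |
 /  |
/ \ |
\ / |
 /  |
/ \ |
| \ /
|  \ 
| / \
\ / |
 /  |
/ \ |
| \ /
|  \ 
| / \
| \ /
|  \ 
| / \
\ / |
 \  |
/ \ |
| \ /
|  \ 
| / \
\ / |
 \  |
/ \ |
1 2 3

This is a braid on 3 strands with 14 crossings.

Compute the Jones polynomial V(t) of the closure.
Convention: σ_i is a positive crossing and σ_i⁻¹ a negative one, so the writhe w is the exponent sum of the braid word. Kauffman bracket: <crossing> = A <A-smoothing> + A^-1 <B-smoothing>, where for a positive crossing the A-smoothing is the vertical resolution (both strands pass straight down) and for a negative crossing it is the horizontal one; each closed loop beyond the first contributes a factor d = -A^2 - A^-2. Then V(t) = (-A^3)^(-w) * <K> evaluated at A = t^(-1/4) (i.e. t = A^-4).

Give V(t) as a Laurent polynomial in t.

t^2 - 2*t + 3 - 3*t^-1 + 4*t^-2 - 3*t^-3 + 2*t^-4 - 2*t^-5 + t^-6

Derivation:
Reading the diagram top to bottom ('/'-over between positions i,i+1 = s_i, '\'-over = s_i^-1): braid word = s1 s2 s1^-1 s2^-1 s1 s1 s1 s2^-1 s1 s2^-1 s2^-1 s1^-1 s2^-1 s1^-1.
The presented braid s1 s2 s1^-1 s2^-1 s1 s1 s1 s2^-1 s1 s2^-1 s2^-1 s1^-1 s2^-1 s1^-1 on 3 strands reduces by inverse Markov moves (closure unchanged at each step):
  Deconjugate: the word is γ·β·γ⁻¹ with γ = s1 (prefix) and γ⁻¹ = s1^-1 (suffix); strip both.
  Deconjugate: the word is γ·β·γ⁻¹ with γ = s2 (prefix) and γ⁻¹ = s2^-1 (suffix); strip both.
Reduced to β = s1^-1 s2^-1 s1 s1 s1 s2^-1 s1 s2^-1 s2^-1 s1^-1 on 3 strands, 10 crossings.
Compute on β:
Braid: s1^-1 s2^-1 s1 s1 s1 s2^-1 s1 s2^-1 s2^-1 s1^-1 on 3 strands, 10 crossings.
Writhe w = (#positive) - (#negative) = 4 - 6 = -2.
Computing the Kauffman bracket via state sum. There are 2^10 = 1024 states.
For each crossing: s=0 is the vertical smoothing, s=1 horizontal. Crossing k contributes A^(sign_k * (1 - 2*s_k)); loop factor d = -A^2 - A^-2.
Tabulate the states by total A-exponent and number of loops L (A-exp: L × count):
  A^10: L=5 ×1
  A^8: L=4 ×10
  A^6: L=3 ×38, L=5 ×7
  A^4: L=2 ×67, L=4 ×49, L=6 ×4
  A^2: L=1 ×46, L=3 ×130, L=5 ×33, L=7 ×1
  A^0: L=2 ×131, L=4 ×110, L=6 ×11
  A^-2: L=1 ×25, L=3 ×133, L=5 ×51, L=7 ×1
  A^-4: L=2 ×37, L=4 ×72, L=6 ×11
  A^-6: L=3 ×25, L=5 ×19, L=7 ×1
  A^-8: L=4 ×8, L=6 ×2
  A^-10: L=5 ×1
Each group contributes A^e * Σ count * d^(L-1):
Powers of d = -A^2 - A^-2: d^2 = A^4 + 2 + A^-4; d^3 = -A^6 - 3*A^2 - 3*A^-2 - A^-6; d^4 = A^8 + 4*A^4 + 6 + 4*A^-4 + A^-8; d^5 = -A^10 - 5*A^6 - 10*A^2 - 10*A^-2 - 5*A^-6 - A^-10; d^6 = A^12 + 6*A^8 + 15*A^4 + 20 + 15*A^-4 + 6*A^-8 + A^-12.
  A^10 * (d^4) = A^18 + 4*A^14 + 6*A^10 + 4*A^6 + A^2
  A^8 * (10*d^3) = -10*A^14 - 30*A^10 - 30*A^6 - 10*A^2
  A^6 * (38*d^2 + 7*d^4) = 7*A^14 + 66*A^10 + 118*A^6 + 66*A^2 + 7*A^-2
  A^4 * (67*d + 49*d^3 + 4*d^5) = -4*A^14 - 69*A^10 - 254*A^6 - 254*A^2 - 69*A^-2 - 4*A^-6
  A^2 * (46 + 130*d^2 + 33*d^4 + d^6) = A^14 + 39*A^10 + 277*A^6 + 524*A^2 + 277*A^-2 + 39*A^-6 + A^-10
  A^0 * (131*d + 110*d^3 + 11*d^5) = -11*A^10 - 165*A^6 - 571*A^2 - 571*A^-2 - 165*A^-6 - 11*A^-10
  A^-2 * (25 + 133*d^2 + 51*d^4 + d^6) = A^10 + 57*A^6 + 352*A^2 + 617*A^-2 + 352*A^-6 + 57*A^-10 + A^-14
  A^-4 * (37*d + 72*d^3 + 11*d^5) = -11*A^6 - 127*A^2 - 363*A^-2 - 363*A^-6 - 127*A^-10 - 11*A^-14
  A^-6 * (25*d^2 + 19*d^4 + d^6) = A^6 + 25*A^2 + 116*A^-2 + 184*A^-6 + 116*A^-10 + 25*A^-14 + A^-18
  A^-8 * (8*d^3 + 2*d^5) = -2*A^2 - 18*A^-2 - 44*A^-6 - 44*A^-10 - 18*A^-14 - 2*A^-18
  A^-10 * (d^4) = A^-2 + 4*A^-6 + 6*A^-10 + 4*A^-14 + A^-18
Summing the groups: <K> = A^18 - 2*A^14 + 2*A^10 - 3*A^6 + 4*A^2 - 3*A^-2 + 3*A^-6 - 2*A^-10 + A^-14
Normalise by the writhe: (-A^3)^(-w) = (-A^3)^(2) = A^6, so f(A) = A^6 * <K> = A^24 - 2*A^20 + 2*A^16 - 3*A^12 + 4*A^8 - 3*A^4 + 3 - 2*A^-4 + A^-8.
Substitute A = t^(-1/4), i.e. A^e → t^(-e/4): V(t) = t^2 - 2*t + 3 - 3*t^-1 + 4*t^-2 - 3*t^-3 + 2*t^-4 - 2*t^-5 + t^-6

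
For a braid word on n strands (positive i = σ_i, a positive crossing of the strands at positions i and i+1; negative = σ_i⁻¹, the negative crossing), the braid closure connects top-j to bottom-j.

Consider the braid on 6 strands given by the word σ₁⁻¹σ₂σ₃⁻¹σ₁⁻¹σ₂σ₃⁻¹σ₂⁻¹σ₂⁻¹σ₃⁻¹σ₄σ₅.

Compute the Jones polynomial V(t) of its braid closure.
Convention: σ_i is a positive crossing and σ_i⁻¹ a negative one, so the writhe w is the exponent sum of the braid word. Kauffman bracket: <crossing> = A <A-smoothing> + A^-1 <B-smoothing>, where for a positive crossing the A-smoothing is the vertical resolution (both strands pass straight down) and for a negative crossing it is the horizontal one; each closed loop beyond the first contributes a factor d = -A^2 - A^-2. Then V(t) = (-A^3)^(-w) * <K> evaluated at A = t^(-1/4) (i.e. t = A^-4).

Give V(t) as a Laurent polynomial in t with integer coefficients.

The presented braid s1^-1 s2 s3^-1 s1^-1 s2 s3^-1 s2^-1 s2^-1 s3^-1 s4 s5 on 6 strands reduces by inverse Markov moves (closure unchanged at each step):
  Destabilize: the word has the form β·s5 where s5 occurs only as the final letter (β ∈ B_5); drop it and the last strand → 5 strands.
  Destabilize: the word has the form β·s4 where s4 occurs only as the final letter (β ∈ B_4); drop it and the last strand → 4 strands.
Reduced to β = s1^-1 s2 s3^-1 s1^-1 s2 s3^-1 s2^-1 s2^-1 s3^-1 on 4 strands, 9 crossings.
Compute on β:
Braid: s1^-1 s2 s3^-1 s1^-1 s2 s3^-1 s2^-1 s2^-1 s3^-1 on 4 strands, 9 crossings.
Writhe w = (#positive) - (#negative) = 2 - 7 = -5.
Enumerate smoothing states for the bracket polynomial. There are 2^9 = 512 states.
For each crossing: s=0 is the vertical smoothing, s=1 horizontal. Crossing k contributes A^(sign_k * (1 - 2*s_k)); loop factor d = -A^2 - A^-2.
Tabulate the states by total A-exponent and number of loops L (A-exp: L × count):
  A^9: L=5 ×1
  A^7: L=4 ×9
  A^5: L=3 ×33, L=5 ×3
  A^3: L=2 ×59, L=4 ×25
  A^1: L=1 ×42, L=3 ×80, L=5 ×4
  A^-1: L=2 ×93, L=4 ×33
  A^-3: L=1 ×19, L=3 ×58, L=5 ×7
  A^-5: L=2 ×19, L=4 ×16, L=6 ×1
  A^-7: L=3 ×7, L=5 ×2
  A^-9: L=4 ×1
Each group contributes A^e * Σ count * d^(L-1):
Powers of d = -A^2 - A^-2: d^2 = A^4 + 2 + A^-4; d^3 = -A^6 - 3*A^2 - 3*A^-2 - A^-6; d^4 = A^8 + 4*A^4 + 6 + 4*A^-4 + A^-8; d^5 = -A^10 - 5*A^6 - 10*A^2 - 10*A^-2 - 5*A^-6 - A^-10.
  A^9 * (d^4) = A^17 + 4*A^13 + 6*A^9 + 4*A^5 + A
  A^7 * (9*d^3) = -9*A^13 - 27*A^9 - 27*A^5 - 9*A
  A^5 * (33*d^2 + 3*d^4) = 3*A^13 + 45*A^9 + 84*A^5 + 45*A + 3*A^-3
  A^3 * (59*d + 25*d^3) = -25*A^9 - 134*A^5 - 134*A - 25*A^-3
  A^1 * (42 + 80*d^2 + 4*d^4) = 4*A^9 + 96*A^5 + 226*A + 96*A^-3 + 4*A^-7
  A^-1 * (93*d + 33*d^3) = -33*A^5 - 192*A - 192*A^-3 - 33*A^-7
  A^-3 * (19 + 58*d^2 + 7*d^4) = 7*A^5 + 86*A + 177*A^-3 + 86*A^-7 + 7*A^-11
  A^-5 * (19*d + 16*d^3 + d^5) = -A^5 - 21*A - 77*A^-3 - 77*A^-7 - 21*A^-11 - A^-15
  A^-7 * (7*d^2 + 2*d^4) = 2*A + 15*A^-3 + 26*A^-7 + 15*A^-11 + 2*A^-15
  A^-9 * (d^3) = -A^-3 - 3*A^-7 - 3*A^-11 - A^-15
Summing the groups: <K> = A^17 - 2*A^13 + 3*A^9 - 4*A^5 + 4*A - 4*A^-3 + 3*A^-7 - 2*A^-11
Normalise by the writhe: (-A^3)^(-w) = (-A^3)^(5) = -A^15, so f(A) = -A^15 * <K> = -A^32 + 2*A^28 - 3*A^24 + 4*A^20 - 4*A^16 + 4*A^12 - 3*A^8 + 2*A^4.
Substitute A = t^(-1/4), i.e. A^e → t^(-e/4): V(t) = 2*t^-1 - 3*t^-2 + 4*t^-3 - 4*t^-4 + 4*t^-5 - 3*t^-6 + 2*t^-7 - t^-8

Answer: 2*t^-1 - 3*t^-2 + 4*t^-3 - 4*t^-4 + 4*t^-5 - 3*t^-6 + 2*t^-7 - t^-8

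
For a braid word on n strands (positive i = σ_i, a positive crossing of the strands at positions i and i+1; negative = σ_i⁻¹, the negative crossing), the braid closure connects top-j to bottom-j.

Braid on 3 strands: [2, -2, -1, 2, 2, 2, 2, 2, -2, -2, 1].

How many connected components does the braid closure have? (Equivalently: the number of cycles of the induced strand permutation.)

2

Derivation:
Track the strand permutation on 3 strands, starting from identity.
  step 1: s2 swaps positions 2,3 -> [1 3 2]
  step 2: s2^-1 swaps positions 2,3 -> [1 2 3]
  step 3: s1^-1 swaps positions 1,2 -> [2 1 3]
  step 4: s2 swaps positions 2,3 -> [2 3 1]
  step 5: s2 swaps positions 2,3 -> [2 1 3]
  step 6: s2 swaps positions 2,3 -> [2 3 1]
  step 7: s2 swaps positions 2,3 -> [2 1 3]
  step 8: s2 swaps positions 2,3 -> [2 3 1]
  step 9: s2^-1 swaps positions 2,3 -> [2 1 3]
  step 10: s2^-1 swaps positions 2,3 -> [2 3 1]
  step 11: s1 swaps positions 1,2 -> [3 2 1]
Final permutation (position -> original strand): [3 2 1]
Closure components = cycle count of this permutation = 2.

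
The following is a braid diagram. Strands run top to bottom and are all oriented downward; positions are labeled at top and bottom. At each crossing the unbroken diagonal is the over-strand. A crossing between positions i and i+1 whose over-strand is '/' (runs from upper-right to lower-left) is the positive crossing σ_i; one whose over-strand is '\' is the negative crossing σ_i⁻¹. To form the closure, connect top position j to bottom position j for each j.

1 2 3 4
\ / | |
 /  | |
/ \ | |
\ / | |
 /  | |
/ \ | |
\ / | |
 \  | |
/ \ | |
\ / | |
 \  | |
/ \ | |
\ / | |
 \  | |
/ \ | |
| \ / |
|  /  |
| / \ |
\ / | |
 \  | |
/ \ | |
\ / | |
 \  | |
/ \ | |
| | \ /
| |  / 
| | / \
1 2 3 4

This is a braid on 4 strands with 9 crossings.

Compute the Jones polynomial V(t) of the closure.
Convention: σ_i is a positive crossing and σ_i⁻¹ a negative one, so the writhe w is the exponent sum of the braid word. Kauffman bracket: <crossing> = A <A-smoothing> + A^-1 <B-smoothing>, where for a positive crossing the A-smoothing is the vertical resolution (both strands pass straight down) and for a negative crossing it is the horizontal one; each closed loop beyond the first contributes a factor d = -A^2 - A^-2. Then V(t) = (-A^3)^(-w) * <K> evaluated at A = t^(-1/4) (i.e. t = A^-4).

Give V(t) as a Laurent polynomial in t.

Reading the diagram top to bottom ('/'-over between positions i,i+1 = s_i, '\'-over = s_i^-1): braid word = s1 s1 s1^-1 s1^-1 s1^-1 s2 s1^-1 s1^-1 s3.
The presented braid s1 s1 s1^-1 s1^-1 s1^-1 s2 s1^-1 s1^-1 s3 on 4 strands reduces by inverse Markov moves (closure unchanged at each step):
  Destabilize: the word has the form β·s3 where s3 occurs only as the final letter (β ∈ B_3); drop it and the last strand → 3 strands.
  Deconjugate: the word is γ·β·γ⁻¹ with γ = s1 s1 (prefix) and γ⁻¹ = s1^-1 s1^-1 (suffix); strip both.
  Destabilize: the word has the form β·s2 where s2 occurs only as the final letter (β ∈ B_2); drop it and the last strand → 2 strands.
Reduced to β = s1^-1 s1^-1 s1^-1 on 2 strands, 3 crossings.
Compute on β:
Braid: s1^-1 s1^-1 s1^-1 on 2 strands, 3 crossings.
Writhe w = (#positive) - (#negative) = 0 - 3 = -3.
Computing the Kauffman bracket via state sum. There are 2^3 = 8 states.
For each crossing: s=0 is the vertical smoothing, s=1 horizontal. Crossing k contributes A^(sign_k * (1 - 2*s_k)); loop factor d = -A^2 - A^-2.
  state 000: A-exp=-3, loops=2, term = A^-3 * d^1
  state 001: A-exp=-1, loops=1, term = A^-1 * d^0
  state 010: A-exp=-1, loops=1, term = A^-1 * d^0
  state 011: A-exp=+1, loops=2, term = A^1 * d^1
  state 100: A-exp=-1, loops=1, term = A^-1 * d^0
  state 101: A-exp=+1, loops=2, term = A^1 * d^1
  state 110: A-exp=+1, loops=2, term = A^1 * d^1
  state 111: A-exp=+3, loops=3, term = A^3 * d^2
Collect the terms by A-exponent (count of states per loop number):
Powers of d = -A^2 - A^-2: d^2 = A^4 + 2 + A^-4.
  A^3 * (d^2) = A^7 + 2*A^3 + A^-1
  A^1 * (3*d) = -3*A^3 - 3*A^-1
  A^-1 * (3) = 3*A^-1
  A^-3 * (d) = -A^-1 - A^-5
Summing the groups: <K> = A^7 - A^3 - A^-5
Normalise by the writhe: (-A^3)^(-w) = (-A^3)^(3) = -A^9, so f(A) = -A^9 * <K> = -A^16 + A^12 + A^4.
Substitute A = t^(-1/4), i.e. A^e → t^(-e/4): V(t) = t^-1 + t^-3 - t^-4

Answer: t^-1 + t^-3 - t^-4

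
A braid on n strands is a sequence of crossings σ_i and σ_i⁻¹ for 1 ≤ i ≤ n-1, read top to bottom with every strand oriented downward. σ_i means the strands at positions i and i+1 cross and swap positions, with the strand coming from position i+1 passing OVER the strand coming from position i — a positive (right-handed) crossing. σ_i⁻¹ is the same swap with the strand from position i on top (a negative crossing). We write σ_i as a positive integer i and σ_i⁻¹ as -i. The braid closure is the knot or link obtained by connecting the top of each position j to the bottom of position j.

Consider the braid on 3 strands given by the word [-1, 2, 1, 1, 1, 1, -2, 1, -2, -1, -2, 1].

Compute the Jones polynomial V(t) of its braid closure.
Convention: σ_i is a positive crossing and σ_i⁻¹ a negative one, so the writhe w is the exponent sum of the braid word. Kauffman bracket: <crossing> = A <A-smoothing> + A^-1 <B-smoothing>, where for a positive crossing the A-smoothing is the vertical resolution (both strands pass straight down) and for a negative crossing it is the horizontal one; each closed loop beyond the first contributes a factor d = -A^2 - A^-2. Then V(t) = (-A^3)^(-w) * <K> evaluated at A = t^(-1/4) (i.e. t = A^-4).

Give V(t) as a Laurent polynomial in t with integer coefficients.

The presented braid s1^-1 s2 s1 s1 s1 s1 s2^-1 s1 s2^-1 s1^-1 s2^-1 s1 on 3 strands reduces by inverse Markov moves (closure unchanged at each step):
  Deconjugate: the word is γ·β·γ⁻¹ with γ = s1^-1 s2 (prefix) and γ⁻¹ = s2^-1 s1 (suffix); strip both.
  Deconjugate: the word is γ·β·γ⁻¹ with γ = s1 (prefix) and γ⁻¹ = s1^-1 (suffix); strip both.
Reduced to β = s1 s1 s1 s2^-1 s1 s2^-1 on 3 strands, 6 crossings.
Compute on β:
Braid: s1 s1 s1 s2^-1 s1 s2^-1 on 3 strands, 6 crossings.
Writhe w = (#positive) - (#negative) = 4 - 2 = 2.
Computing the Kauffman bracket via state sum. There are 2^6 = 64 states.
Each crossing splits two ways (0=vertical, 1=horizontal). The state's weight is A^(#A-smoothings - #B-smoothings) * d^(loops - 1).
Tabulate the states by total A-exponent and number of loops L (A-exp: L × count):
  A^6: L=3 ×1
  A^4: L=2 ×6
  A^2: L=1 ×11, L=3 ×4
  A^0: L=2 ×19, L=4 ×1
  A^-2: L=3 ×15
  A^-4: L=4 ×6
  A^-6: L=5 ×1
Each group contributes A^e * Σ count * d^(L-1):
Powers of d = -A^2 - A^-2: d^2 = A^4 + 2 + A^-4; d^3 = -A^6 - 3*A^2 - 3*A^-2 - A^-6; d^4 = A^8 + 4*A^4 + 6 + 4*A^-4 + A^-8.
  A^6 * (d^2) = A^10 + 2*A^6 + A^2
  A^4 * (6*d) = -6*A^6 - 6*A^2
  A^2 * (11 + 4*d^2) = 4*A^6 + 19*A^2 + 4*A^-2
  A^0 * (19*d + d^3) = -A^6 - 22*A^2 - 22*A^-2 - A^-6
  A^-2 * (15*d^2) = 15*A^2 + 30*A^-2 + 15*A^-6
  A^-4 * (6*d^3) = -6*A^2 - 18*A^-2 - 18*A^-6 - 6*A^-10
  A^-6 * (d^4) = A^2 + 4*A^-2 + 6*A^-6 + 4*A^-10 + A^-14
Summing the groups: <K> = A^10 - A^6 + 2*A^2 - 2*A^-2 + 2*A^-6 - 2*A^-10 + A^-14
Normalise by the writhe: (-A^3)^(-w) = (-A^3)^(-2) = A^-6, so f(A) = A^-6 * <K> = A^4 - 1 + 2*A^-4 - 2*A^-8 + 2*A^-12 - 2*A^-16 + A^-20.
Substitute A = t^(-1/4), i.e. A^e → t^(-e/4): V(t) = t^5 - 2*t^4 + 2*t^3 - 2*t^2 + 2*t - 1 + t^-1

Answer: t^5 - 2*t^4 + 2*t^3 - 2*t^2 + 2*t - 1 + t^-1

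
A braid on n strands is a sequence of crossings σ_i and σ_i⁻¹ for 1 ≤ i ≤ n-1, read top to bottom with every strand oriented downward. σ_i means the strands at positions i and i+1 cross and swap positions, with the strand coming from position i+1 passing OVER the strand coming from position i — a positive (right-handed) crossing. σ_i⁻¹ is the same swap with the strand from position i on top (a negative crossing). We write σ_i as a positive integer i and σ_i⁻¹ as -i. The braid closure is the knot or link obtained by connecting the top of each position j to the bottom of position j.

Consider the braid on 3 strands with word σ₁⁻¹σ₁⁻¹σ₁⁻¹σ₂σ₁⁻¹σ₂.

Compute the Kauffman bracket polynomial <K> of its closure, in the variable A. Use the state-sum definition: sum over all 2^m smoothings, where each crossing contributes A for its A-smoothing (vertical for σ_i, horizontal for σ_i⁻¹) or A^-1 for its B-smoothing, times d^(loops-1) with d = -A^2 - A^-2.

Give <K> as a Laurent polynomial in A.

A^14 - 2*A^10 + 2*A^6 - 2*A^2 + 2*A^-2 - A^-6 + A^-10

Derivation:
Braid: s1^-1 s1^-1 s1^-1 s2 s1^-1 s2 on 3 strands, 6 crossings.
Writhe w = (#positive) - (#negative) = 2 - 4 = -2.
State-sum expansion of <K>. There are 2^6 = 64 states.
For each crossing: s=0 is the vertical smoothing, s=1 horizontal. Crossing k contributes A^(sign_k * (1 - 2*s_k)); loop factor d = -A^2 - A^-2.
Tabulate the states by total A-exponent and number of loops L (A-exp: L × count):
  A^6: L=5 ×1
  A^4: L=4 ×6
  A^2: L=3 ×15
  A^0: L=2 ×19, L=4 ×1
  A^-2: L=1 ×11, L=3 ×4
  A^-4: L=2 ×6
  A^-6: L=3 ×1
Each group contributes A^e * Σ count * d^(L-1):
Powers of d = -A^2 - A^-2: d^2 = A^4 + 2 + A^-4; d^3 = -A^6 - 3*A^2 - 3*A^-2 - A^-6; d^4 = A^8 + 4*A^4 + 6 + 4*A^-4 + A^-8.
  A^6 * (d^4) = A^14 + 4*A^10 + 6*A^6 + 4*A^2 + A^-2
  A^4 * (6*d^3) = -6*A^10 - 18*A^6 - 18*A^2 - 6*A^-2
  A^2 * (15*d^2) = 15*A^6 + 30*A^2 + 15*A^-2
  A^0 * (19*d + d^3) = -A^6 - 22*A^2 - 22*A^-2 - A^-6
  A^-2 * (11 + 4*d^2) = 4*A^2 + 19*A^-2 + 4*A^-6
  A^-4 * (6*d) = -6*A^-2 - 6*A^-6
  A^-6 * (d^2) = A^-2 + 2*A^-6 + A^-10
Summing the groups: <K> = A^14 - 2*A^10 + 2*A^6 - 2*A^2 + 2*A^-2 - A^-6 + A^-10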